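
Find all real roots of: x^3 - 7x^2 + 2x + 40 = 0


Let p(x) = x^3 - 7x^2 + 2x + 40. By the rational root theorem (leading coefficient 1), any rational root is an integer divisor of 40: try ±1, ±2, ... in turn.
Test x = 1: value = 36 ≠ 0.
Test x = -1: value = 30 ≠ 0.
Test x = 2: value = 24 ≠ 0.
Test x = -2: value = 0 ✓, so (x + 2) is a factor.
Synthetic division by (x + 2): bring down 1; 1(-2) - 7 = -9; (-9)(-2) + 2 = 20; 20(-2) + 40 = 0 → quotient x^2 - 9x + 20, remainder 0.
Solve the quadratic x^2 - 9x + 20 = 0: discriminant = (-9)^2 - 4(1)(20) = 81 - 80 = 1.
sqrt(1) = 1, so x = (9 ± 1)/2: x = 5 or x = 4.

x = -2, x = 4, x = 5


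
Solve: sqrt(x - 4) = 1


Square both sides: x - 4 = 1^2 = 1
x = 1 + 4 = 5
x = 5
Check: sqrt(1*5 - 4) = sqrt(1) = 1 ✓

x = 5


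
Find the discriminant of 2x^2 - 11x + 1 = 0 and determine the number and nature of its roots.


For ax^2 + bx + c = 0, discriminant D = b^2 - 4ac
Here a = 2, b = -11, c = 1
D = (-11)^2 - 4(2)(1) = 121 - 8 = 113

D = 113 > 0 but not a perfect square
The equation has 2 distinct real irrational roots.

Discriminant = 113, 2 distinct real irrational roots


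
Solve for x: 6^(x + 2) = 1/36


Express both sides with the same base.
1/36 = 6^(-2)
Since the bases match, equate exponents: x + 2 = -2
So x = -2 - (2) = -4

x = -4


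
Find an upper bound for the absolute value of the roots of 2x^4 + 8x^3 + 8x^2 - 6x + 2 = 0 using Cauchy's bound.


Cauchy's bound: all roots r satisfy |r| <= 1 + max(|a_i/a_n|) for i = 0,...,n-1
where a_n is the leading coefficient.

Coefficients: [2, 8, 8, -6, 2]
Leading coefficient a_n = 2
Ratios |a_i/a_n|: 4, 4, 3, 1
Maximum ratio: 4
Cauchy's bound: |r| <= 1 + 4 = 5

Upper bound = 5


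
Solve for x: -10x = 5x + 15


Starting with: -10x = 5x + 15
Move all x terms to left: (-10 - 5)x = 15 - 0
Simplify: -15x = 15
Divide both sides by -15: x = -1

x = -1


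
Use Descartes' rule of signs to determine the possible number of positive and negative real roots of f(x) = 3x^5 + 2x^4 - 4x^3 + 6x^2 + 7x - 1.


Descartes' rule of signs:

For positive roots, count sign changes in f(x) = 3x^5 + 2x^4 - 4x^3 + 6x^2 + 7x - 1:
Signs of coefficients: +, +, -, +, +, -
Number of sign changes: 3
Possible positive real roots: 3, 1

For negative roots, examine f(-x) = -3x^5 + 2x^4 + 4x^3 + 6x^2 - 7x - 1:
Signs of coefficients: -, +, +, +, -, -
Number of sign changes: 2
Possible negative real roots: 2, 0

Positive roots: 3 or 1; Negative roots: 2 or 0


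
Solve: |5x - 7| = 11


An absolute value equation |expr| = 11 gives two cases:
Case 1: 5x - 7 = 11
  5x = 18, so x = 18/5
Case 2: 5x - 7 = -11
  5x = -4, so x = -4/5

x = -4/5, x = 18/5


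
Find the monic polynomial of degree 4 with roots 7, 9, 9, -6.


A monic polynomial with roots 7, 9, 9, -6 is:
p(x) = (x - 7)(x - 9)(x - 9)(x + 6)
After multiplying by (x - 7): x - 7
After multiplying by (x - 9): x^2 - 16x + 63
After multiplying by (x - 9): x^3 - 25x^2 + 207x - 567
After multiplying by (x + 6): x^4 - 19x^3 + 57x^2 + 675x - 3402

x^4 - 19x^3 + 57x^2 + 675x - 3402


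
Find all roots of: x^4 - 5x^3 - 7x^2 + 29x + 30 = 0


Let p(x) = x^4 - 5x^3 - 7x^2 + 29x + 30. By the rational root theorem (leading coefficient 1), any rational root is an integer divisor of 30: try ±1, ±2, ... in turn.
Test x = 1: value = 48 ≠ 0.
Test x = -1: value = 0 ✓, so (x + 1) is a factor.
Synthetic division by (x + 1): bring down 1; 1(-1) - 5 = -6; (-6)(-1) - 7 = -1; (-1)(-1) + 29 = 30; 30(-1) + 30 = 0 → quotient x^3 - 6x^2 - x + 30, remainder 0.
Continue with the quotient x^3 - 6x^2 - x + 30 (candidates must divide 30; re-test x = -1 first in case it repeats).
Test x = -1: value = 24 ≠ 0.
Test x = 2: value = 12 ≠ 0.
Test x = -2: value = 0 ✓, so (x + 2) is a factor.
Synthetic division by (x + 2): bring down 1; 1(-2) - 6 = -8; (-8)(-2) - 1 = 15; 15(-2) + 30 = 0 → quotient x^2 - 8x + 15, remainder 0.
Solve the quadratic x^2 - 8x + 15 = 0: discriminant = (-8)^2 - 4(1)(15) = 64 - 60 = 4.
sqrt(4) = 2, so x = (8 ± 2)/2: x = 5 or x = 3.
Collecting all roots found:

x = -2, x = -1, x = 3, x = 5


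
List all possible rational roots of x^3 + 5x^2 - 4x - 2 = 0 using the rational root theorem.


Rational root theorem: possible roots are ±p/q where:
  p divides the constant term (-2): p ∈ {1, 2}
  q divides the leading coefficient (1): q ∈ {1}

All possible rational roots: -2, -1, 1, 2

-2, -1, 1, 2


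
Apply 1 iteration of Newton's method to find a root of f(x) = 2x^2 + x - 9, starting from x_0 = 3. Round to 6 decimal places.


Newton's method: x_(n+1) = x_n - f(x_n)/f'(x_n)
f(x) = 2x^2 + x - 9
f'(x) = 4x + 1

Iteration 1:
  f(3.000000) = 12.000000
  f'(3.000000) = 13.000000
  x_1 = 3.000000 - (12.000000)/(13.000000) = 2.076923

x_1 = 2.076923


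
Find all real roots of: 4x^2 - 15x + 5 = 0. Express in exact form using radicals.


Using the quadratic formula: x = (-b ± sqrt(b^2 - 4ac)) / (2a)
Here a = 4, b = -15, c = 5
Discriminant = b^2 - 4ac = (-15)^2 - 4(4)(5) = 225 - 80 = 145
Since discriminant = 145 > 0, there are two real roots.
x = (15 ± sqrt(145)) / 8
Numerically: x ≈ 3.3802 or x ≈ 0.3698

x = (15 + sqrt(145)) / 8 or x = (15 - sqrt(145)) / 8


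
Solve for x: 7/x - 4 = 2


Subtract -4 from both sides: 7/x = 6
Multiply both sides by x: 7 = 6 * x
Divide by 6: x = 7/6

x = 7/6


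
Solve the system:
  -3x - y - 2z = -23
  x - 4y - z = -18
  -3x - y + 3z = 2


Using Cramer's rule. Expand each determinant along the first row.
D  = (-3)*[(-4)*3 - (-1)*(-1)] - (-1)*[1*3 - (-1)*(-3)] + (-2)*[1*(-1) - (-4)*(-3)]
  = (-3)*(-13) - (-1)*(0) + (-2)*(-13) = 65
Dx = (-23)*[(-4)*3 - (-1)*(-1)] - (-1)*[(-18)*3 - (-1)*2] + (-2)*[(-18)*(-1) - (-4)*2]
  = (-23)*(-13) - (-1)*(-52) + (-2)*(26) = 195
Dy = (-3)*[(-18)*3 - (-1)*2] - (-23)*[1*3 - (-1)*(-3)] + (-2)*[1*2 - (-18)*(-3)]
  = (-3)*(-52) - (-23)*(0) + (-2)*(-52) = 260
Dz = (-3)*[(-4)*2 - (-18)*(-1)] - (-1)*[1*2 - (-18)*(-3)] + (-23)*[1*(-1) - (-4)*(-3)]
  = (-3)*(-26) - (-1)*(-52) + (-23)*(-13) = 325
x = Dx/D = 195/65 = 3, y = Dy/D = 260/65 = 4, z = Dz/D = 325/65 = 5
Check eq1: (-3)(3) + (-1)(4) + (-2)(5) = -23 = -23 ✓
Check eq2: (1)(3) + (-4)(4) + (-1)(5) = -18 = -18 ✓
Check eq3: (-3)(3) + (-1)(4) + (3)(5) = 2 = 2 ✓

x = 3, y = 4, z = 5


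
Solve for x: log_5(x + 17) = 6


Convert to exponential form: x + 17 = 5^6 = 15625
x = 15625 - 17 = 15608
Check: log_5(15608 + 17) = log_5(15625) = log_5(15625) = 6 ✓

x = 15608


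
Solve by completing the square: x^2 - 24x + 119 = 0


Start: x^2 - 24x + 119 = 0
Move constant: x^2 - 24x = -119
Half of -24 is -12, squared is 144
Add 144 to both sides: x^2 - 24x + 144 = 25
(x - 12)^2 = 25
x - 12 = ±5
x = 12 + 5 = 17 or x = 12 - 5 = 7

x = 7, x = 17


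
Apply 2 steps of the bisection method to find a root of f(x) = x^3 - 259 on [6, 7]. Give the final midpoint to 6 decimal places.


f(x) = x^3 - 259
f(6) = -43 < 0
f(7) = 84 > 0

Step 1: midpoint = (6.000000 + 7.000000)/2 = 6.500000
  f(6.500000) = 15.625000
  f(mid) > 0, so root is in [6.000000, 6.500000]

Step 2: midpoint = (6.000000 + 6.500000)/2 = 6.250000
  f(6.250000) = -14.859375
  f(mid) < 0, so root is in [6.250000, 6.500000]

midpoint = 6.250000


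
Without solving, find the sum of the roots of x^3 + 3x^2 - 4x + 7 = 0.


By Vieta's formulas for x^3 + bx^2 + cx + d = 0:
  r1 + r2 + r3 = -b/a = -3
  r1*r2 + r1*r3 + r2*r3 = c/a = -4
  r1*r2*r3 = -d/a = -7


Sum = -3


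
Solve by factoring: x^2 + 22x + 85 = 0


We need two numbers that multiply to 85 and add to 22.
Those numbers are 5 and 17 (since 5 * 17 = 85 and 5 + 17 = 22).
So x^2 + 22x + 85 = (x + 5)(x + 17) = 0
Setting each factor to zero: x = -5 or x = -17

x = -17, x = -5


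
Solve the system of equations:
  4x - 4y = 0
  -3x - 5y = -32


Using Cramer's rule:
Determinant D = (4)(-5) - (-3)(-4) = -20 - 12 = -32
Dx = (0)(-5) - (-32)(-4) = 0 - 128 = -128
Dy = (4)(-32) - (-3)(0) = -128 - 0 = -128
x = Dx/D = -128/-32 = 4
y = Dy/D = -128/-32 = 4

x = 4, y = 4


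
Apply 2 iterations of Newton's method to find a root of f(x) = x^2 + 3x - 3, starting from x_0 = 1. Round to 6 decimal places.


Newton's method: x_(n+1) = x_n - f(x_n)/f'(x_n)
f(x) = x^2 + 3x - 3
f'(x) = 2x + 3

Iteration 1:
  f(1.000000) = 1.000000
  f'(1.000000) = 5.000000
  x_1 = 1.000000 - (1.000000)/(5.000000) = 0.800000

Iteration 2:
  f(0.800000) = 0.040000
  f'(0.800000) = 4.600000
  x_2 = 0.800000 - (0.040000)/(4.600000) = 0.791304

x_2 = 0.791304


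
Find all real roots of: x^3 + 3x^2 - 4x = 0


The constant term is 0, so x = 0 is a root. Factor out x:
  x(x^2 + 3x - 4) = 0
Solve the quadratic x^2 + 3x - 4 = 0: discriminant = 3^2 - 4(1)(-4) = 9 + 16 = 25.
sqrt(25) = 5, so x = (-3 ± 5)/2: x = 1 or x = -4.

x = -4, x = 0, x = 1


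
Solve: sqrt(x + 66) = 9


Square both sides: x + 66 = 9^2 = 81
x = 81 - 66 = 15
x = 15
Check: sqrt(1*15 + 66) = sqrt(81) = 9 ✓

x = 15


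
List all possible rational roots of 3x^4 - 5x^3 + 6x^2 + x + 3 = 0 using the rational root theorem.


Rational root theorem: possible roots are ±p/q where:
  p divides the constant term (3): p ∈ {1, 3}
  q divides the leading coefficient (3): q ∈ {1, 3}

All possible rational roots: -3, -1, -1/3, 1/3, 1, 3

-3, -1, -1/3, 1/3, 1, 3


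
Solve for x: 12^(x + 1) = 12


Express both sides with the same base.
12 = 12^1
Since the bases match, equate exponents: x + 1 = 1
So x = 1 - (1) = 0

x = 0


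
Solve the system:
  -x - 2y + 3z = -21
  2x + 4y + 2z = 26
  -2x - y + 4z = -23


Using Cramer's rule. Expand each determinant along the first row.
D  = (-1)*[4*4 - 2*(-1)] - (-2)*[2*4 - 2*(-2)] + 3*[2*(-1) - 4*(-2)]
  = (-1)*(18) - (-2)*(12) + 3*(6) = 24
Dx = (-21)*[4*4 - 2*(-1)] - (-2)*[26*4 - 2*(-23)] + 3*[26*(-1) - 4*(-23)]
  = (-21)*(18) - (-2)*(150) + 3*(66) = 120
Dy = (-1)*[26*4 - 2*(-23)] - (-21)*[2*4 - 2*(-2)] + 3*[2*(-23) - 26*(-2)]
  = (-1)*(150) - (-21)*(12) + 3*(6) = 120
Dz = (-1)*[4*(-23) - 26*(-1)] - (-2)*[2*(-23) - 26*(-2)] + (-21)*[2*(-1) - 4*(-2)]
  = (-1)*(-66) - (-2)*(6) + (-21)*(6) = -48
x = Dx/D = 120/24 = 5, y = Dy/D = 120/24 = 5, z = Dz/D = -48/24 = -2
Check eq1: (-1)(5) + (-2)(5) + (3)(-2) = -21 = -21 ✓
Check eq2: (2)(5) + (4)(5) + (2)(-2) = 26 = 26 ✓
Check eq3: (-2)(5) + (-1)(5) + (4)(-2) = -23 = -23 ✓

x = 5, y = 5, z = -2


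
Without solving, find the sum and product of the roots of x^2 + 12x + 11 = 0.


By Vieta's formulas for ax^2 + bx + c = 0:
  Sum of roots = -b/a
  Product of roots = c/a

Here a = 1, b = 12, c = 11
Sum = -(12)/1 = -12
Product = 11/1 = 11

Sum = -12, Product = 11


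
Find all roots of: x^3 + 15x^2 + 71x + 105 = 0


Let p(x) = x^3 + 15x^2 + 71x + 105. By the rational root theorem (leading coefficient 1), any rational root is an integer divisor of 105: try ±1, ±2, ... in turn.
Test x = 1: value = 192 ≠ 0.
Test x = -1: value = 48 ≠ 0.
Test x = 3: value = 480 ≠ 0.
Test x = -3: value = 0 ✓, so (x + 3) is a factor.
Synthetic division by (x + 3): bring down 1; 1(-3) + 15 = 12; 12(-3) + 71 = 35; 35(-3) + 105 = 0 → quotient x^2 + 12x + 35, remainder 0.
Solve the quadratic x^2 + 12x + 35 = 0: discriminant = 12^2 - 4(1)(35) = 144 - 140 = 4.
sqrt(4) = 2, so x = (-12 ± 2)/2: x = -5 or x = -7.
Collecting all roots found:

x = -7, x = -5, x = -3


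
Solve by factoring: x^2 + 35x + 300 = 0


We need two numbers that multiply to 300 and add to 35.
Those numbers are 20 and 15 (since 20 * 15 = 300 and 20 + 15 = 35).
So x^2 + 35x + 300 = (x + 20)(x + 15) = 0
Setting each factor to zero: x = -20 or x = -15

x = -20, x = -15


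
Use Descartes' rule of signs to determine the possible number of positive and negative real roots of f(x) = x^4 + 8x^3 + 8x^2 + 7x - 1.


Descartes' rule of signs:

For positive roots, count sign changes in f(x) = x^4 + 8x^3 + 8x^2 + 7x - 1:
Signs of coefficients: +, +, +, +, -
Number of sign changes: 1
Possible positive real roots: 1

For negative roots, examine f(-x) = x^4 - 8x^3 + 8x^2 - 7x - 1:
Signs of coefficients: +, -, +, -, -
Number of sign changes: 3
Possible negative real roots: 3, 1

Positive roots: 1; Negative roots: 3 or 1


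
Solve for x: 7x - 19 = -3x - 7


Starting with: 7x - 19 = -3x - 7
Move all x terms to left: (7 + 3)x = -7 + 19
Simplify: 10x = 12
Divide both sides by 10: x = 6/5

x = 6/5


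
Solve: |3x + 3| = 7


An absolute value equation |expr| = 7 gives two cases:
Case 1: 3x + 3 = 7
  3x = 4, so x = 4/3
Case 2: 3x + 3 = -7
  3x = -10, so x = -10/3

x = -10/3, x = 4/3


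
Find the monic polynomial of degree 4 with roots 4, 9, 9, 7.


A monic polynomial with roots 4, 9, 9, 7 is:
p(x) = (x - 4)(x - 9)(x - 9)(x - 7)
After multiplying by (x - 4): x - 4
After multiplying by (x - 9): x^2 - 13x + 36
After multiplying by (x - 9): x^3 - 22x^2 + 153x - 324
After multiplying by (x - 7): x^4 - 29x^3 + 307x^2 - 1395x + 2268

x^4 - 29x^3 + 307x^2 - 1395x + 2268


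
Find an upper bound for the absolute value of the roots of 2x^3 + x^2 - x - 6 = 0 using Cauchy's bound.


Cauchy's bound: all roots r satisfy |r| <= 1 + max(|a_i/a_n|) for i = 0,...,n-1
where a_n is the leading coefficient.

Coefficients: [2, 1, -1, -6]
Leading coefficient a_n = 2
Ratios |a_i/a_n|: 1/2, 1/2, 3
Maximum ratio: 3
Cauchy's bound: |r| <= 1 + 3 = 4

Upper bound = 4


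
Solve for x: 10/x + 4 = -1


Subtract 4 from both sides: 10/x = -5
Multiply both sides by x: 10 = -5 * x
Divide by -5: x = -2

x = -2


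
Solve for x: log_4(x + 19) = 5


Convert to exponential form: x + 19 = 4^5 = 1024
x = 1024 - 19 = 1005
Check: log_4(1005 + 19) = log_4(1024) = log_4(1024) = 5 ✓

x = 1005


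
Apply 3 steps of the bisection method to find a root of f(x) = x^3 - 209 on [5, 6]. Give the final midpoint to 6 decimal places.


f(x) = x^3 - 209
f(5) = -84 < 0
f(6) = 7 > 0

Step 1: midpoint = (5.000000 + 6.000000)/2 = 5.500000
  f(5.500000) = -42.625000
  f(mid) < 0, so root is in [5.500000, 6.000000]

Step 2: midpoint = (5.500000 + 6.000000)/2 = 5.750000
  f(5.750000) = -18.890625
  f(mid) < 0, so root is in [5.750000, 6.000000]

Step 3: midpoint = (5.750000 + 6.000000)/2 = 5.875000
  f(5.875000) = -6.220703
  f(mid) < 0, so root is in [5.875000, 6.000000]

midpoint = 5.875000


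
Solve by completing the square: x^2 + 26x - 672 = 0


Start: x^2 + 26x - 672 = 0
Move constant: x^2 + 26x = 672
Half of 26 is 13, squared is 169
Add 169 to both sides: x^2 + 26x + 169 = 841
(x + 13)^2 = 841
x + 13 = ±29
x = -13 + 29 = 16 or x = -13 - 29 = -42

x = -42, x = 16


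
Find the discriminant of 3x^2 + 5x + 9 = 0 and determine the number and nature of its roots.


For ax^2 + bx + c = 0, discriminant D = b^2 - 4ac
Here a = 3, b = 5, c = 9
D = (5)^2 - 4(3)(9) = 25 - 108 = -83

D = -83 < 0
The equation has no real roots (2 complex conjugate roots).

Discriminant = -83, no real roots (2 complex conjugate roots)


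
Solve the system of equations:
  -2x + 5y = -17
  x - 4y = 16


Using Cramer's rule:
Determinant D = (-2)(-4) - (1)(5) = 8 - 5 = 3
Dx = (-17)(-4) - (16)(5) = 68 - 80 = -12
Dy = (-2)(16) - (1)(-17) = -32 + 17 = -15
x = Dx/D = -12/3 = -4
y = Dy/D = -15/3 = -5

x = -4, y = -5


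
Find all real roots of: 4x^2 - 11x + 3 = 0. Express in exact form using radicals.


Using the quadratic formula: x = (-b ± sqrt(b^2 - 4ac)) / (2a)
Here a = 4, b = -11, c = 3
Discriminant = b^2 - 4ac = (-11)^2 - 4(4)(3) = 121 - 48 = 73
Since discriminant = 73 > 0, there are two real roots.
x = (11 ± sqrt(73)) / 8
Numerically: x ≈ 2.4430 or x ≈ 0.3070

x = (11 + sqrt(73)) / 8 or x = (11 - sqrt(73)) / 8


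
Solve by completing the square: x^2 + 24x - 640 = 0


Start: x^2 + 24x - 640 = 0
Move constant: x^2 + 24x = 640
Half of 24 is 12, squared is 144
Add 144 to both sides: x^2 + 24x + 144 = 784
(x + 12)^2 = 784
x + 12 = ±28
x = -12 + 28 = 16 or x = -12 - 28 = -40

x = -40, x = 16


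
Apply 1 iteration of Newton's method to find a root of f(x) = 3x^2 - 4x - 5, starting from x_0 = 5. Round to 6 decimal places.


Newton's method: x_(n+1) = x_n - f(x_n)/f'(x_n)
f(x) = 3x^2 - 4x - 5
f'(x) = 6x - 4

Iteration 1:
  f(5.000000) = 50.000000
  f'(5.000000) = 26.000000
  x_1 = 5.000000 - (50.000000)/(26.000000) = 3.076923

x_1 = 3.076923


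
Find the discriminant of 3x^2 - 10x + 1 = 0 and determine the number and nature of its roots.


For ax^2 + bx + c = 0, discriminant D = b^2 - 4ac
Here a = 3, b = -10, c = 1
D = (-10)^2 - 4(3)(1) = 100 - 12 = 88

D = 88 > 0 but not a perfect square
The equation has 2 distinct real irrational roots.

Discriminant = 88, 2 distinct real irrational roots


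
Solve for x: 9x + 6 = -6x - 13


Starting with: 9x + 6 = -6x - 13
Move all x terms to left: (9 + 6)x = -13 - 6
Simplify: 15x = -19
Divide both sides by 15: x = -19/15

x = -19/15


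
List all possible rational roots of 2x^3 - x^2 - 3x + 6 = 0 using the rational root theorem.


Rational root theorem: possible roots are ±p/q where:
  p divides the constant term (6): p ∈ {1, 2, 3, 6}
  q divides the leading coefficient (2): q ∈ {1, 2}

All possible rational roots: -6, -3, -2, -3/2, -1, -1/2, 1/2, 1, 3/2, 2, 3, 6

-6, -3, -2, -3/2, -1, -1/2, 1/2, 1, 3/2, 2, 3, 6


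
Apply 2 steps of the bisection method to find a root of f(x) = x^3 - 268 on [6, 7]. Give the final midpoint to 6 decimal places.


f(x) = x^3 - 268
f(6) = -52 < 0
f(7) = 75 > 0

Step 1: midpoint = (6.000000 + 7.000000)/2 = 6.500000
  f(6.500000) = 6.625000
  f(mid) > 0, so root is in [6.000000, 6.500000]

Step 2: midpoint = (6.000000 + 6.500000)/2 = 6.250000
  f(6.250000) = -23.859375
  f(mid) < 0, so root is in [6.250000, 6.500000]

midpoint = 6.250000


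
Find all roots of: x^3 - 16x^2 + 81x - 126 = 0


Let p(x) = x^3 - 16x^2 + 81x - 126. By the rational root theorem (leading coefficient 1), any rational root is an integer divisor of 126: try ±1, ±2, ... in turn.
Test x = 1: value = -60 ≠ 0.
Test x = -1: value = -224 ≠ 0.
Test x = 2: value = -20 ≠ 0.
Test x = -2: value = -360 ≠ 0.
Test x = 3: value = 0 ✓, so (x - 3) is a factor.
Synthetic division by (x - 3): bring down 1; 1(3) - 16 = -13; (-13)(3) + 81 = 42; 42(3) - 126 = 0 → quotient x^2 - 13x + 42, remainder 0.
Solve the quadratic x^2 - 13x + 42 = 0: discriminant = (-13)^2 - 4(1)(42) = 169 - 168 = 1.
sqrt(1) = 1, so x = (13 ± 1)/2: x = 7 or x = 6.
Collecting all roots found:

x = 3, x = 6, x = 7


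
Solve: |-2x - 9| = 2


An absolute value equation |expr| = 2 gives two cases:
Case 1: -2x - 9 = 2
  -2x = 11, so x = -11/2
Case 2: -2x - 9 = -2
  -2x = 7, so x = -7/2

x = -11/2, x = -7/2


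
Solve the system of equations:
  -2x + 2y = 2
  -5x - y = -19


Using Cramer's rule:
Determinant D = (-2)(-1) - (-5)(2) = 2 + 10 = 12
Dx = (2)(-1) - (-19)(2) = -2 + 38 = 36
Dy = (-2)(-19) - (-5)(2) = 38 + 10 = 48
x = Dx/D = 36/12 = 3
y = Dy/D = 48/12 = 4

x = 3, y = 4


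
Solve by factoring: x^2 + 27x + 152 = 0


We need two numbers that multiply to 152 and add to 27.
Those numbers are 8 and 19 (since 8 * 19 = 152 and 8 + 19 = 27).
So x^2 + 27x + 152 = (x + 8)(x + 19) = 0
Setting each factor to zero: x = -8 or x = -19

x = -19, x = -8


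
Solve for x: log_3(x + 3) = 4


Convert to exponential form: x + 3 = 3^4 = 81
x = 81 - 3 = 78
Check: log_3(78 + 3) = log_3(81) = log_3(81) = 4 ✓

x = 78


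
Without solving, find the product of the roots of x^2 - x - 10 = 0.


By Vieta's formulas for ax^2 + bx + c = 0:
  Sum of roots = -b/a
  Product of roots = c/a

Here a = 1, b = -1, c = -10
Sum = -(-1)/1 = 1
Product = -10/1 = -10

Product = -10


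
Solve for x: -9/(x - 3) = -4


Multiply both sides by (x - 3): -9 = -4(x - 3)
Distribute: -9 = -4x + 12
-4x = -9 - 12 = -21
x = 21/4

x = 21/4


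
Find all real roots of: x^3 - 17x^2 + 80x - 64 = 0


Let p(x) = x^3 - 17x^2 + 80x - 64. By the rational root theorem (leading coefficient 1), any rational root is an integer divisor of 64: try ±1, ±2, ... in turn.
Test x = 1: value = 0 ✓, so (x - 1) is a factor.
Synthetic division by (x - 1): bring down 1; 1(1) - 17 = -16; (-16)(1) + 80 = 64; 64(1) - 64 = 0 → quotient x^2 - 16x + 64, remainder 0.
Solve the quadratic x^2 - 16x + 64 = 0: discriminant = (-16)^2 - 4(1)(64) = 256 - 256 = 0.
Discriminant = 0, so a double root: x = 16/2 = 8.

x = 1, x = 8 (multiplicity 2)


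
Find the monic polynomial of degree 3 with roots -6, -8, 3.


A monic polynomial with roots -6, -8, 3 is:
p(x) = (x + 6)(x + 8)(x - 3)
After multiplying by (x + 6): x + 6
After multiplying by (x + 8): x^2 + 14x + 48
After multiplying by (x - 3): x^3 + 11x^2 + 6x - 144

x^3 + 11x^2 + 6x - 144


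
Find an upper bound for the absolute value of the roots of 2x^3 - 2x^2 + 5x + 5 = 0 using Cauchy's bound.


Cauchy's bound: all roots r satisfy |r| <= 1 + max(|a_i/a_n|) for i = 0,...,n-1
where a_n is the leading coefficient.

Coefficients: [2, -2, 5, 5]
Leading coefficient a_n = 2
Ratios |a_i/a_n|: 1, 5/2, 5/2
Maximum ratio: 5/2
Cauchy's bound: |r| <= 1 + 5/2 = 7/2

Upper bound = 7/2


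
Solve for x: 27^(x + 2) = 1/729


Express both sides with the same base.
1/729 = 27^(-2)
Since the bases match, equate exponents: x + 2 = -2
So x = -2 - (2) = -4

x = -4


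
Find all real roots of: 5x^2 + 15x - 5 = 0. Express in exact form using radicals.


Using the quadratic formula: x = (-b ± sqrt(b^2 - 4ac)) / (2a)
Here a = 5, b = 15, c = -5
Discriminant = b^2 - 4ac = 15^2 - 4(5)(-5) = 225 + 100 = 325
Since discriminant = 325 > 0, there are two real roots.
x = (-15 ± 5*sqrt(13)) / 10
Simplifying: x = (-3 ± sqrt(13)) / 2
Numerically: x ≈ 0.3028 or x ≈ -3.3028

x = (-3 + sqrt(13)) / 2 or x = (-3 - sqrt(13)) / 2


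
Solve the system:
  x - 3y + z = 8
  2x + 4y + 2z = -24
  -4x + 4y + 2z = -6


Using Cramer's rule. Expand each determinant along the first row.
D  = 1*[4*2 - 2*4] - (-3)*[2*2 - 2*(-4)] + 1*[2*4 - 4*(-4)]
  = 1*(0) - (-3)*(12) + 1*(24) = 60
Dx = 8*[4*2 - 2*4] - (-3)*[(-24)*2 - 2*(-6)] + 1*[(-24)*4 - 4*(-6)]
  = 8*(0) - (-3)*(-36) + 1*(-72) = -180
Dy = 1*[(-24)*2 - 2*(-6)] - 8*[2*2 - 2*(-4)] + 1*[2*(-6) - (-24)*(-4)]
  = 1*(-36) - 8*(12) + 1*(-108) = -240
Dz = 1*[4*(-6) - (-24)*4] - (-3)*[2*(-6) - (-24)*(-4)] + 8*[2*4 - 4*(-4)]
  = 1*(72) - (-3)*(-108) + 8*(24) = -60
x = Dx/D = -180/60 = -3, y = Dy/D = -240/60 = -4, z = Dz/D = -60/60 = -1
Check eq1: (1)(-3) + (-3)(-4) + (1)(-1) = 8 = 8 ✓
Check eq2: (2)(-3) + (4)(-4) + (2)(-1) = -24 = -24 ✓
Check eq3: (-4)(-3) + (4)(-4) + (2)(-1) = -6 = -6 ✓

x = -3, y = -4, z = -1


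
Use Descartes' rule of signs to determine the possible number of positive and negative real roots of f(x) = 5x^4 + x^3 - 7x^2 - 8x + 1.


Descartes' rule of signs:

For positive roots, count sign changes in f(x) = 5x^4 + x^3 - 7x^2 - 8x + 1:
Signs of coefficients: +, +, -, -, +
Number of sign changes: 2
Possible positive real roots: 2, 0

For negative roots, examine f(-x) = 5x^4 - x^3 - 7x^2 + 8x + 1:
Signs of coefficients: +, -, -, +, +
Number of sign changes: 2
Possible negative real roots: 2, 0

Positive roots: 2 or 0; Negative roots: 2 or 0


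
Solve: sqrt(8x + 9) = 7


Square both sides: 8x + 9 = 7^2 = 49
8x = 49 - 9 = 40
x = 5
Check: sqrt(8*5 + 9) = sqrt(49) = 7 ✓

x = 5


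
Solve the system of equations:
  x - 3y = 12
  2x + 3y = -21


Using Cramer's rule:
Determinant D = (1)(3) - (2)(-3) = 3 + 6 = 9
Dx = (12)(3) - (-21)(-3) = 36 - 63 = -27
Dy = (1)(-21) - (2)(12) = -21 - 24 = -45
x = Dx/D = -27/9 = -3
y = Dy/D = -45/9 = -5

x = -3, y = -5


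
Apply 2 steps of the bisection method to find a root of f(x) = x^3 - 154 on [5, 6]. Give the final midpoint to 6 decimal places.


f(x) = x^3 - 154
f(5) = -29 < 0
f(6) = 62 > 0

Step 1: midpoint = (5.000000 + 6.000000)/2 = 5.500000
  f(5.500000) = 12.375000
  f(mid) > 0, so root is in [5.000000, 5.500000]

Step 2: midpoint = (5.000000 + 5.500000)/2 = 5.250000
  f(5.250000) = -9.296875
  f(mid) < 0, so root is in [5.250000, 5.500000]

midpoint = 5.250000


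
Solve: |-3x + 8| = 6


An absolute value equation |expr| = 6 gives two cases:
Case 1: -3x + 8 = 6
  -3x = -2, so x = 2/3
Case 2: -3x + 8 = -6
  -3x = -14, so x = 14/3

x = 2/3, x = 14/3


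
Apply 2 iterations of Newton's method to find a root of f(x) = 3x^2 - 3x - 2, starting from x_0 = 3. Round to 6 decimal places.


Newton's method: x_(n+1) = x_n - f(x_n)/f'(x_n)
f(x) = 3x^2 - 3x - 2
f'(x) = 6x - 3

Iteration 1:
  f(3.000000) = 16.000000
  f'(3.000000) = 15.000000
  x_1 = 3.000000 - (16.000000)/(15.000000) = 1.933333

Iteration 2:
  f(1.933333) = 3.413333
  f'(1.933333) = 8.600000
  x_2 = 1.933333 - (3.413333)/(8.600000) = 1.536434

x_2 = 1.536434


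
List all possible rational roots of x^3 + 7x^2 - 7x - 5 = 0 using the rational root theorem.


Rational root theorem: possible roots are ±p/q where:
  p divides the constant term (-5): p ∈ {1, 5}
  q divides the leading coefficient (1): q ∈ {1}

All possible rational roots: -5, -1, 1, 5

-5, -1, 1, 5


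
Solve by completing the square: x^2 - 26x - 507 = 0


Start: x^2 - 26x - 507 = 0
Move constant: x^2 - 26x = 507
Half of -26 is -13, squared is 169
Add 169 to both sides: x^2 - 26x + 169 = 676
(x - 13)^2 = 676
x - 13 = ±26
x = 13 + 26 = 39 or x = 13 - 26 = -13

x = -13, x = 39


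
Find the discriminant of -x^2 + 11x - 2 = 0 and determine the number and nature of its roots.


For ax^2 + bx + c = 0, discriminant D = b^2 - 4ac
Here a = -1, b = 11, c = -2
D = (11)^2 - 4(-1)(-2) = 121 - 8 = 113

D = 113 > 0 but not a perfect square
The equation has 2 distinct real irrational roots.

Discriminant = 113, 2 distinct real irrational roots


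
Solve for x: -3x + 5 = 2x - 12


Starting with: -3x + 5 = 2x - 12
Move all x terms to left: (-3 - 2)x = -12 - 5
Simplify: -5x = -17
Divide both sides by -5: x = 17/5

x = 17/5


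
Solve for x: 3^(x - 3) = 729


Express both sides with the same base.
729 = 3^6
Since the bases match, equate exponents: x - 3 = 6
So x = 6 - (-3) = 9

x = 9


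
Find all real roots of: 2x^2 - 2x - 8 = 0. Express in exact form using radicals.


Using the quadratic formula: x = (-b ± sqrt(b^2 - 4ac)) / (2a)
Here a = 2, b = -2, c = -8
Discriminant = b^2 - 4ac = (-2)^2 - 4(2)(-8) = 4 + 64 = 68
Since discriminant = 68 > 0, there are two real roots.
x = (2 ± 2*sqrt(17)) / 4
Simplifying: x = (1 ± sqrt(17)) / 2
Numerically: x ≈ 2.5616 or x ≈ -1.5616

x = (1 + sqrt(17)) / 2 or x = (1 - sqrt(17)) / 2


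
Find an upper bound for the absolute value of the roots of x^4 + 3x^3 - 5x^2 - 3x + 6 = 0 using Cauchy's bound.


Cauchy's bound: all roots r satisfy |r| <= 1 + max(|a_i/a_n|) for i = 0,...,n-1
where a_n is the leading coefficient.

Coefficients: [1, 3, -5, -3, 6]
Leading coefficient a_n = 1
Ratios |a_i/a_n|: 3, 5, 3, 6
Maximum ratio: 6
Cauchy's bound: |r| <= 1 + 6 = 7

Upper bound = 7


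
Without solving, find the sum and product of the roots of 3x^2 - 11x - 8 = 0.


By Vieta's formulas for ax^2 + bx + c = 0:
  Sum of roots = -b/a
  Product of roots = c/a

Here a = 3, b = -11, c = -8
Sum = -(-11)/3 = 11/3
Product = -8/3 = -8/3

Sum = 11/3, Product = -8/3


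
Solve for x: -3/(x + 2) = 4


Multiply both sides by (x + 2): -3 = 4(x + 2)
Distribute: -3 = 4x + 8
4x = -3 - 8 = -11
x = -11/4

x = -11/4


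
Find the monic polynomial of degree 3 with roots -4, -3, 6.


A monic polynomial with roots -4, -3, 6 is:
p(x) = (x + 4)(x + 3)(x - 6)
After multiplying by (x + 4): x + 4
After multiplying by (x + 3): x^2 + 7x + 12
After multiplying by (x - 6): x^3 + x^2 - 30x - 72

x^3 + x^2 - 30x - 72


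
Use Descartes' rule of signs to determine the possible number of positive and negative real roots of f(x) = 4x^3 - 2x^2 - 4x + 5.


Descartes' rule of signs:

For positive roots, count sign changes in f(x) = 4x^3 - 2x^2 - 4x + 5:
Signs of coefficients: +, -, -, +
Number of sign changes: 2
Possible positive real roots: 2, 0

For negative roots, examine f(-x) = -4x^3 - 2x^2 + 4x + 5:
Signs of coefficients: -, -, +, +
Number of sign changes: 1
Possible negative real roots: 1

Positive roots: 2 or 0; Negative roots: 1


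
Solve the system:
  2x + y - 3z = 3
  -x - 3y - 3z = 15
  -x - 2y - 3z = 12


Using Cramer's rule. Expand each determinant along the first row.
D  = 2*[(-3)*(-3) - (-3)*(-2)] - 1*[(-1)*(-3) - (-3)*(-1)] + (-3)*[(-1)*(-2) - (-3)*(-1)]
  = 2*(3) - 1*(0) + (-3)*(-1) = 9
Dx = 3*[(-3)*(-3) - (-3)*(-2)] - 1*[15*(-3) - (-3)*12] + (-3)*[15*(-2) - (-3)*12]
  = 3*(3) - 1*(-9) + (-3)*(6) = 0
Dy = 2*[15*(-3) - (-3)*12] - 3*[(-1)*(-3) - (-3)*(-1)] + (-3)*[(-1)*12 - 15*(-1)]
  = 2*(-9) - 3*(0) + (-3)*(3) = -27
Dz = 2*[(-3)*12 - 15*(-2)] - 1*[(-1)*12 - 15*(-1)] + 3*[(-1)*(-2) - (-3)*(-1)]
  = 2*(-6) - 1*(3) + 3*(-1) = -18
x = Dx/D = 0/9 = 0, y = Dy/D = -27/9 = -3, z = Dz/D = -18/9 = -2
Check eq1: (2)(0) + (1)(-3) + (-3)(-2) = 3 = 3 ✓
Check eq2: (-1)(0) + (-3)(-3) + (-3)(-2) = 15 = 15 ✓
Check eq3: (-1)(0) + (-2)(-3) + (-3)(-2) = 12 = 12 ✓

x = 0, y = -3, z = -2


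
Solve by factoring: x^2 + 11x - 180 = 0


We need two numbers that multiply to -180 and add to 11.
Those numbers are -9 and 20 (since (-9) * 20 = -180 and (-9) + 20 = 11).
So x^2 + 11x - 180 = (x - 9)(x + 20) = 0
Setting each factor to zero: x = 9 or x = -20

x = -20, x = 9


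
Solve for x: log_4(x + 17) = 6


Convert to exponential form: x + 17 = 4^6 = 4096
x = 4096 - 17 = 4079
Check: log_4(4079 + 17) = log_4(4096) = log_4(4096) = 6 ✓

x = 4079


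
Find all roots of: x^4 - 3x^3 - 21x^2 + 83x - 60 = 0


Let p(x) = x^4 - 3x^3 - 21x^2 + 83x - 60. By the rational root theorem (leading coefficient 1), any rational root is an integer divisor of 60: try ±1, ±2, ... in turn.
Test x = 1: value = 0 ✓, so (x - 1) is a factor.
Synthetic division by (x - 1): bring down 1; 1(1) - 3 = -2; (-2)(1) - 21 = -23; (-23)(1) + 83 = 60; 60(1) - 60 = 0 → quotient x^3 - 2x^2 - 23x + 60, remainder 0.
Continue with the quotient x^3 - 2x^2 - 23x + 60 (candidates must divide 60; re-test x = 1 first in case it repeats).
Test x = 1: value = 36 ≠ 0.
Test x = -1: value = 80 ≠ 0.
Test x = 2: value = 14 ≠ 0.
Test x = -2: value = 90 ≠ 0.
Test x = 3: value = 0 ✓, so (x - 3) is a factor.
Synthetic division by (x - 3): bring down 1; 1(3) - 2 = 1; 1(3) - 23 = -20; (-20)(3) + 60 = 0 → quotient x^2 + x - 20, remainder 0.
Solve the quadratic x^2 + x - 20 = 0: discriminant = 1^2 - 4(1)(-20) = 1 + 80 = 81.
sqrt(81) = 9, so x = (-1 ± 9)/2: x = 4 or x = -5.
Collecting all roots found:

x = -5, x = 1, x = 3, x = 4


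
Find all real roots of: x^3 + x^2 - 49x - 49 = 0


Let p(x) = x^3 + x^2 - 49x - 49. By the rational root theorem (leading coefficient 1), any rational root is an integer divisor of 49: try ±1, ±2, ... in turn.
Test x = 1: value = -96 ≠ 0.
Test x = -1: value = 0 ✓, so (x + 1) is a factor.
Synthetic division by (x + 1): bring down 1; 1(-1) + 1 = 0; 0(-1) - 49 = -49; (-49)(-1) - 49 = 0 → quotient x^2 - 49, remainder 0.
Solve the quadratic x^2 - 49 = 0: discriminant = 0^2 - 4(1)(-49) = 0 + 196 = 196.
sqrt(196) = 14, so x = (0 ± 14)/2: x = 7 or x = -7.

x = -7, x = -1, x = 7


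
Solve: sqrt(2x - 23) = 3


Square both sides: 2x - 23 = 3^2 = 9
2x = 9 + 23 = 32
x = 16
Check: sqrt(2*16 - 23) = sqrt(9) = 3 ✓

x = 16


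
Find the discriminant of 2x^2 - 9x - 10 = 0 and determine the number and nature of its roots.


For ax^2 + bx + c = 0, discriminant D = b^2 - 4ac
Here a = 2, b = -9, c = -10
D = (-9)^2 - 4(2)(-10) = 81 + 80 = 161

D = 161 > 0 but not a perfect square
The equation has 2 distinct real irrational roots.

Discriminant = 161, 2 distinct real irrational roots


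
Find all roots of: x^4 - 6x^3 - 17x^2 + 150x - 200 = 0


Let p(x) = x^4 - 6x^3 - 17x^2 + 150x - 200. By the rational root theorem (leading coefficient 1), any rational root is an integer divisor of 200: try ±1, ±2, ... in turn.
Test x = 1: value = -72 ≠ 0.
Test x = -1: value = -360 ≠ 0.
Test x = 2: value = 0 ✓, so (x - 2) is a factor.
Synthetic division by (x - 2): bring down 1; 1(2) - 6 = -4; (-4)(2) - 17 = -25; (-25)(2) + 150 = 100; 100(2) - 200 = 0 → quotient x^3 - 4x^2 - 25x + 100, remainder 0.
Continue with the quotient x^3 - 4x^2 - 25x + 100 (candidates must divide 100; re-test x = 2 first in case it repeats).
Test x = 2: value = 42 ≠ 0.
Test x = -2: value = 126 ≠ 0.
Test x = 4: value = 0 ✓, so (x - 4) is a factor.
Synthetic division by (x - 4): bring down 1; 1(4) - 4 = 0; 0(4) - 25 = -25; (-25)(4) + 100 = 0 → quotient x^2 - 25, remainder 0.
Solve the quadratic x^2 - 25 = 0: discriminant = 0^2 - 4(1)(-25) = 0 + 100 = 100.
sqrt(100) = 10, so x = (0 ± 10)/2: x = 5 or x = -5.
Collecting all roots found:

x = -5, x = 2, x = 4, x = 5


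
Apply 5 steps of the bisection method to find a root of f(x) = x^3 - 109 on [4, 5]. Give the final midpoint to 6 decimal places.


f(x) = x^3 - 109
f(4) = -45 < 0
f(5) = 16 > 0

Step 1: midpoint = (4.000000 + 5.000000)/2 = 4.500000
  f(4.500000) = -17.875000
  f(mid) < 0, so root is in [4.500000, 5.000000]

Step 2: midpoint = (4.500000 + 5.000000)/2 = 4.750000
  f(4.750000) = -1.828125
  f(mid) < 0, so root is in [4.750000, 5.000000]

Step 3: midpoint = (4.750000 + 5.000000)/2 = 4.875000
  f(4.875000) = 6.857422
  f(mid) > 0, so root is in [4.750000, 4.875000]

Step 4: midpoint = (4.750000 + 4.875000)/2 = 4.812500
  f(4.812500) = 2.458252
  f(mid) > 0, so root is in [4.750000, 4.812500]

Step 5: midpoint = (4.750000 + 4.812500)/2 = 4.781250
  f(4.781250) = 0.301056
  f(mid) > 0, so root is in [4.750000, 4.781250]

midpoint = 4.781250


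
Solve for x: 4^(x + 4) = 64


Express both sides with the same base.
64 = 4^3
Since the bases match, equate exponents: x + 4 = 3
So x = 3 - (4) = -1

x = -1


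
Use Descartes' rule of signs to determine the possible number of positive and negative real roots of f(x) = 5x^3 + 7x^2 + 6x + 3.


Descartes' rule of signs:

For positive roots, count sign changes in f(x) = 5x^3 + 7x^2 + 6x + 3:
Signs of coefficients: +, +, +, +
Number of sign changes: 0
Possible positive real roots: 0

For negative roots, examine f(-x) = -5x^3 + 7x^2 - 6x + 3:
Signs of coefficients: -, +, -, +
Number of sign changes: 3
Possible negative real roots: 3, 1

Positive roots: 0; Negative roots: 3 or 1


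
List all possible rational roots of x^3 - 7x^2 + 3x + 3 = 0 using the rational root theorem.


Rational root theorem: possible roots are ±p/q where:
  p divides the constant term (3): p ∈ {1, 3}
  q divides the leading coefficient (1): q ∈ {1}

All possible rational roots: -3, -1, 1, 3

-3, -1, 1, 3


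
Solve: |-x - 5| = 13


An absolute value equation |expr| = 13 gives two cases:
Case 1: -x - 5 = 13
  -x = 18, so x = -18
Case 2: -x - 5 = -13
  -x = -8, so x = 8

x = -18, x = 8


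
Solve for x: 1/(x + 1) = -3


Multiply both sides by (x + 1): 1 = -3(x + 1)
Distribute: 1 = -3x - 3
-3x = 1 + 3 = 4
x = -4/3

x = -4/3


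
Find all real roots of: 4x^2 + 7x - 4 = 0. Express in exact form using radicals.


Using the quadratic formula: x = (-b ± sqrt(b^2 - 4ac)) / (2a)
Here a = 4, b = 7, c = -4
Discriminant = b^2 - 4ac = 7^2 - 4(4)(-4) = 49 + 64 = 113
Since discriminant = 113 > 0, there are two real roots.
x = (-7 ± sqrt(113)) / 8
Numerically: x ≈ 0.4538 or x ≈ -2.2038

x = (-7 + sqrt(113)) / 8 or x = (-7 - sqrt(113)) / 8


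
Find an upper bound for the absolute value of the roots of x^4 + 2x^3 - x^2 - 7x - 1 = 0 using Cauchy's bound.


Cauchy's bound: all roots r satisfy |r| <= 1 + max(|a_i/a_n|) for i = 0,...,n-1
where a_n is the leading coefficient.

Coefficients: [1, 2, -1, -7, -1]
Leading coefficient a_n = 1
Ratios |a_i/a_n|: 2, 1, 7, 1
Maximum ratio: 7
Cauchy's bound: |r| <= 1 + 7 = 8

Upper bound = 8


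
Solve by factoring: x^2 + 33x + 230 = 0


We need two numbers that multiply to 230 and add to 33.
Those numbers are 10 and 23 (since 10 * 23 = 230 and 10 + 23 = 33).
So x^2 + 33x + 230 = (x + 10)(x + 23) = 0
Setting each factor to zero: x = -10 or x = -23

x = -23, x = -10


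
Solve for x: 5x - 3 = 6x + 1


Starting with: 5x - 3 = 6x + 1
Move all x terms to left: (5 - 6)x = 1 + 3
Simplify: -x = 4
Divide both sides by -1: x = -4

x = -4


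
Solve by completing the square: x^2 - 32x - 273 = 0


Start: x^2 - 32x - 273 = 0
Move constant: x^2 - 32x = 273
Half of -32 is -16, squared is 256
Add 256 to both sides: x^2 - 32x + 256 = 529
(x - 16)^2 = 529
x - 16 = ±23
x = 16 + 23 = 39 or x = 16 - 23 = -7

x = -7, x = 39


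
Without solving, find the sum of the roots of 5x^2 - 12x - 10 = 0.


By Vieta's formulas for ax^2 + bx + c = 0:
  Sum of roots = -b/a
  Product of roots = c/a

Here a = 5, b = -12, c = -10
Sum = -(-12)/5 = 12/5
Product = -10/5 = -2

Sum = 12/5


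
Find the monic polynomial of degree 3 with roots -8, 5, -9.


A monic polynomial with roots -8, 5, -9 is:
p(x) = (x + 8)(x - 5)(x + 9)
After multiplying by (x + 8): x + 8
After multiplying by (x - 5): x^2 + 3x - 40
After multiplying by (x + 9): x^3 + 12x^2 - 13x - 360

x^3 + 12x^2 - 13x - 360


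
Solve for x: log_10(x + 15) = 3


Convert to exponential form: x + 15 = 10^3 = 1000
x = 1000 - 15 = 985
Check: log_10(985 + 15) = log_10(1000) = log_10(1000) = 3 ✓

x = 985


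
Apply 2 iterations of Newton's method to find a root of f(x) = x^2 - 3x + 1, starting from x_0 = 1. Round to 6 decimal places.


Newton's method: x_(n+1) = x_n - f(x_n)/f'(x_n)
f(x) = x^2 - 3x + 1
f'(x) = 2x - 3

Iteration 1:
  f(1.000000) = -1.000000
  f'(1.000000) = -1.000000
  x_1 = 1.000000 - (-1.000000)/(-1.000000) = 0.000000

Iteration 2:
  f(0.000000) = 1.000000
  f'(0.000000) = -3.000000
  x_2 = 0.000000 - (1.000000)/(-3.000000) = 0.333333

x_2 = 0.333333


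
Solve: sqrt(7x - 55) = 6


Square both sides: 7x - 55 = 6^2 = 36
7x = 36 + 55 = 91
x = 13
Check: sqrt(7*13 - 55) = sqrt(36) = 6 ✓

x = 13


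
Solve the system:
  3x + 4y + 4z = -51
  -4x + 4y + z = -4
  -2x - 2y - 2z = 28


Using Cramer's rule. Expand each determinant along the first row.
D  = 3*[4*(-2) - 1*(-2)] - 4*[(-4)*(-2) - 1*(-2)] + 4*[(-4)*(-2) - 4*(-2)]
  = 3*(-6) - 4*(10) + 4*(16) = 6
Dx = (-51)*[4*(-2) - 1*(-2)] - 4*[(-4)*(-2) - 1*28] + 4*[(-4)*(-2) - 4*28]
  = (-51)*(-6) - 4*(-20) + 4*(-104) = -30
Dy = 3*[(-4)*(-2) - 1*28] - (-51)*[(-4)*(-2) - 1*(-2)] + 4*[(-4)*28 - (-4)*(-2)]
  = 3*(-20) - (-51)*(10) + 4*(-120) = -30
Dz = 3*[4*28 - (-4)*(-2)] - 4*[(-4)*28 - (-4)*(-2)] + (-51)*[(-4)*(-2) - 4*(-2)]
  = 3*(104) - 4*(-120) + (-51)*(16) = -24
x = Dx/D = -30/6 = -5, y = Dy/D = -30/6 = -5, z = Dz/D = -24/6 = -4
Check eq1: (3)(-5) + (4)(-5) + (4)(-4) = -51 = -51 ✓
Check eq2: (-4)(-5) + (4)(-5) + (1)(-4) = -4 = -4 ✓
Check eq3: (-2)(-5) + (-2)(-5) + (-2)(-4) = 28 = 28 ✓

x = -5, y = -5, z = -4


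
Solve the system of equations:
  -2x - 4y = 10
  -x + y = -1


Using Cramer's rule:
Determinant D = (-2)(1) - (-1)(-4) = -2 - 4 = -6
Dx = (10)(1) - (-1)(-4) = 10 - 4 = 6
Dy = (-2)(-1) - (-1)(10) = 2 + 10 = 12
x = Dx/D = 6/-6 = -1
y = Dy/D = 12/-6 = -2

x = -1, y = -2


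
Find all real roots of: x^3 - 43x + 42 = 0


Let p(x) = x^3 - 43x + 42. By the rational root theorem (leading coefficient 1), any rational root is an integer divisor of 42: try ±1, ±2, ... in turn.
Test x = 1: value = 0 ✓, so (x - 1) is a factor.
Synthetic division by (x - 1): bring down 1; 1(1) + 0 = 1; 1(1) - 43 = -42; (-42)(1) + 42 = 0 → quotient x^2 + x - 42, remainder 0.
Solve the quadratic x^2 + x - 42 = 0: discriminant = 1^2 - 4(1)(-42) = 1 + 168 = 169.
sqrt(169) = 13, so x = (-1 ± 13)/2: x = 6 or x = -7.

x = -7, x = 1, x = 6


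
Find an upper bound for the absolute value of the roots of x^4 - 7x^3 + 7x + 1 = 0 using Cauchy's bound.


Cauchy's bound: all roots r satisfy |r| <= 1 + max(|a_i/a_n|) for i = 0,...,n-1
where a_n is the leading coefficient.

Coefficients: [1, -7, 0, 7, 1]
Leading coefficient a_n = 1
Ratios |a_i/a_n|: 7, 0, 7, 1
Maximum ratio: 7
Cauchy's bound: |r| <= 1 + 7 = 8

Upper bound = 8


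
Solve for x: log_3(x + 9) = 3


Convert to exponential form: x + 9 = 3^3 = 27
x = 27 - 9 = 18
Check: log_3(18 + 9) = log_3(27) = log_3(27) = 3 ✓

x = 18


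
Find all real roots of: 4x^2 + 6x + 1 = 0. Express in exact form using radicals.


Using the quadratic formula: x = (-b ± sqrt(b^2 - 4ac)) / (2a)
Here a = 4, b = 6, c = 1
Discriminant = b^2 - 4ac = 6^2 - 4(4)(1) = 36 - 16 = 20
Since discriminant = 20 > 0, there are two real roots.
x = (-6 ± 2*sqrt(5)) / 8
Simplifying: x = (-3 ± sqrt(5)) / 4
Numerically: x ≈ -0.1910 or x ≈ -1.3090

x = (-3 + sqrt(5)) / 4 or x = (-3 - sqrt(5)) / 4
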